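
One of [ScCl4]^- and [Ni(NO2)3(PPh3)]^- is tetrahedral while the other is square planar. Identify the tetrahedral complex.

[ScCl4]^-

For [ScCl4]^-: Ligand charges: each chloride is −1. With an overall charge of −1 the scandium centre must be in the +3 oxidation state. Sc sits in group 3, so the d-electron count is 3 − 3 = 0. A d⁰ ion has no crystal-field stabilisation preference between square planar and tetrahedral, so four ligands adopt the sterically favoured tetrahedral geometry. → tetrahedral.
For [Ni(NO2)3(PPh3)]^-: Summing ligand charges against the −1 overall charge gives an oxidation state of +2 for nickel. Nickel is a group-10 element; Ni(II) is therefore d⁸. Nitro (N-bound nitrite) and triphenylphosphine are strong-field ligands (high in the spectrochemical series). A 3d d⁸ ion with strong-field ligands gains enough CFSE to favour square planar over tetrahedral. → square planar.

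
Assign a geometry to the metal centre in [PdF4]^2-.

Summing ligand charges against the −2 overall charge gives an oxidation state of +2 for palladium.
Pd sits in group 10, so the d-electron count is 10 − 2 = 8.
With 4 monodentate ligands the coordination number is 4.
A 4d d⁸ ion has a large crystal-field splitting; square planar leaves the high-energy d_{x²−y²} orbital empty and maximises CFSE.

square planar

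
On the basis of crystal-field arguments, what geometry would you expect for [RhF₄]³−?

square planar

Summing ligand charges against the −3 overall charge gives an oxidation state of +1 for rhodium.
Group 9 minus oxidation state 1 gives a d⁸ configuration.
With 4 monodentate ligands the coordination number is 4.
A 4d d⁸ ion has a large crystal-field splitting; square planar leaves the high-energy d_{x²−y²} orbital empty and maximises CFSE.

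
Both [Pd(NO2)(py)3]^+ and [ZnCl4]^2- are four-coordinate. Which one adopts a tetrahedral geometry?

[ZnCl4]^2-

For [Pd(NO2)(py)3]^+: Ligand charges: each nitro (N-bound nitrite) is −1; pyridine is neutral. With an overall charge of +1 the palladium centre must be in the +2 oxidation state. Pd sits in group 10, so the d-electron count is 10 − 2 = 8. A 4d d⁸ ion has a large crystal-field splitting; square planar leaves the high-energy d_{x²−y²} orbital empty and maximises CFSE. → square planar.
For [ZnCl4]^2-: Ligand charges: each chloride is −1. With an overall charge of −2 the zinc centre must be in the +2 oxidation state. Group 12 minus oxidation state 2 gives a d¹⁰ configuration. A d¹⁰ ion has no crystal-field stabilisation preference between square planar and tetrahedral, so four ligands adopt the sterically favoured tetrahedral geometry. → tetrahedral.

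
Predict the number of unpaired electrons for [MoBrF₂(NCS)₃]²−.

Each bromide is −1; each fluoride is −1; each isothiocyanate is −1; balancing the −2 overall charge requires Mo(IV).
Molybdenum is a group-6 element; Mo(IV) is therefore d².
In an octahedral field the d² configuration is t₂g²e_g⁰ (only one arrangement possible), giving 2 unpaired electrons.

2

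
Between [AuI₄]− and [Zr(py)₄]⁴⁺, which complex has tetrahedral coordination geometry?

For [AuI₄]−: Ligand charges: each iodide is −1. With an overall charge of −1 the gold centre must be in the +3 oxidation state. Au sits in group 11, so the d-electron count is 11 − 3 = 8. A 5d d⁸ ion has a large crystal-field splitting; square planar leaves the high-energy d_{x²−y²} orbital empty and maximises CFSE. → square planar.
For [Zr(py)₄]⁴⁺: Ligand charges: pyridine is neutral. With an overall charge of +4 the zirconium centre must be in the +4 oxidation state. Zr sits in group 4, so the d-electron count is 4 − 4 = 0. A d⁰ ion has no crystal-field stabilisation preference between square planar and tetrahedral, so four ligands adopt the sterically favoured tetrahedral geometry. → tetrahedral.

[Zr(py)₄]⁴⁺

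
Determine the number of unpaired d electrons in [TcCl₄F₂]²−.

Summing ligand charges against the −2 overall charge gives an oxidation state of +4 for technetium.
Group 7 minus oxidation state 4 gives a d³ configuration.
In an octahedral field the d³ configuration is t₂g³e_g⁰ (only one arrangement possible), giving 3 unpaired electrons.

3 unpaired electrons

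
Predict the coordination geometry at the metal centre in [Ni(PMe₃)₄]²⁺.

square planar

Ligand charges: trimethylphosphine is neutral. With an overall charge of +2 the nickel centre must be in the +2 oxidation state.
Nickel is a group-10 element; Ni(II) is therefore d⁸.
With 4 monodentate ligands the coordination number is 4.
Trimethylphosphine is a strong-field ligand (high in the spectrochemical series).
A 3d d⁸ ion with strong-field ligands gains enough CFSE to favour square planar over tetrahedral.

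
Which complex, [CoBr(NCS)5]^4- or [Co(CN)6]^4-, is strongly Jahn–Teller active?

[Co(CN)6]^4-

[CoBr(NCS)5]^4-: Each bromide is −1; each isothiocyanate is −1; balancing the −4 overall charge requires Co(II). Group 9 minus oxidation state 2 gives a d⁷ configuration. Bromide and isothiocyanate are weak-field ligands for a first-row metal, so the complex is high-spin. The d⁷ configuration leaves the e_g set evenly filled (or empty) — no strong Jahn–Teller driving force.
[Co(CN)6]^4-: Summing ligand charges against the −4 overall charge gives an oxidation state of +2 for cobalt. Group 9 minus oxidation state 2 gives a d⁷ configuration. Cyanide is a strong-field ligand (high in the spectrochemical series) for a first-row metal, so the complex is low-spin. The t₂g⁶e_g¹ (low-spin) configuration has an unevenly filled e_g set; the Jahn–Teller theorem predicts a tetragonal distortion (typically axial elongation) to lift the degeneracy.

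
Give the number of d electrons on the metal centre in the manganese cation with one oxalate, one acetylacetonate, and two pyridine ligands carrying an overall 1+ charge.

Ligand charges: each oxalate is −2; each acetylacetonate is −1; pyridine is neutral. With an overall charge of +1 the manganese centre must be in the +4 oxidation state.
Mn sits in group 7, so the d-electron count is 7 − 4 = 3.

d³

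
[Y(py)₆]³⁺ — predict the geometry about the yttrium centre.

octahedral

Summing ligand charges against the +3 overall charge gives an oxidation state of +3 for yttrium.
Yttrium is a group-3 element; Y(III) is therefore d⁰.
With 6 monodentate ligands the coordination number is 6.
Six donors around a single metal centre give an octahedral coordination sphere.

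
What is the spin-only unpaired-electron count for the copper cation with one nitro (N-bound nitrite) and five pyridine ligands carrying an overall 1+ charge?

Summing ligand charges against the +1 overall charge gives an oxidation state of +2 for copper.
Copper is a group-11 element; Cu(II) is therefore d⁹.
In an octahedral field the d⁹ configuration is t₂g⁶e_g³ (only one arrangement possible), giving 1 unpaired electron.

1 unpaired electron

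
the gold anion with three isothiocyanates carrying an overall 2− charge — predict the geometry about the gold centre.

Ligand charges: each isothiocyanate is −1. With an overall charge of −2 the gold centre must be in the +1 oxidation state.
Group 11 minus oxidation state 1 gives a d¹⁰ configuration.
With 3 monodentate ligands the coordination number is 3.
Three ligands around a d¹⁰ centre minimise repulsion in a trigonal-planar arrangement.

trigonal planar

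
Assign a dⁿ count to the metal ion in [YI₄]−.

d⁰

Each iodide is −1; balancing the −1 overall charge requires Y(III).
Y sits in group 3, so the d-electron count is 3 − 3 = 0.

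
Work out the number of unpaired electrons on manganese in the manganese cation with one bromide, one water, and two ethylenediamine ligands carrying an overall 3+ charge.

Ligand charges: each bromide is −1; water is neutral; ethylenediamine is neutral. With an overall charge of +3 the manganese centre must be in the +4 oxidation state.
Manganese is a group-7 element; Mn(IV) is therefore d³.
Counting donor atoms: 1×bromide (monodentate) → 1 donor; 1×water (monodentate) → 1 donor; 2×ethylenediamine (bidentate) → 4 donors. Coordination number = 6.
In an octahedral field the d³ configuration is t₂g³e_g⁰ (only one arrangement possible), giving 3 unpaired electrons.

3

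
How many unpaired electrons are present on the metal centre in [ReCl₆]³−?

Summing ligand charges against the −3 overall charge gives an oxidation state of +3 for rhenium.
Group 7 minus oxidation state 3 gives a d⁴ configuration.
The spin state decides the count: a 5d ion has a large Δₒ and is invariably low-spin.
An octahedral low-spin d⁴ ion is t₂g⁴e_g⁰, giving 2 unpaired electrons.

2 unpaired electrons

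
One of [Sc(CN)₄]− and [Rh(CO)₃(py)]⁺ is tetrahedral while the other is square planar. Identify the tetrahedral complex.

For [Sc(CN)₄]−: Ligand charges: each cyanide is −1. With an overall charge of −1 the scandium centre must be in the +3 oxidation state. Group 3 minus oxidation state 3 gives a d⁰ configuration. A d⁰ ion has no crystal-field stabilisation preference between square planar and tetrahedral, so four ligands adopt the sterically favoured tetrahedral geometry. → tetrahedral.
For [Rh(CO)₃(py)]⁺: Carbonyl is neutral; pyridine is neutral; balancing the +1 overall charge requires Rh(I). Rh sits in group 9, so the d-electron count is 9 − 1 = 8. A 4d d⁸ ion has a large crystal-field splitting; square planar leaves the high-energy d_{x²−y²} orbital empty and maximises CFSE. → square planar.

[Sc(CN)₄]−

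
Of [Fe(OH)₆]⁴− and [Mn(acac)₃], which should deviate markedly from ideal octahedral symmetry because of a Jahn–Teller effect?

[Mn(acac)₃]

[Fe(OH)₆]⁴−: Each hydroxide is −1; balancing the −4 overall charge requires Fe(II). Fe sits in group 8, so the d-electron count is 8 − 2 = 6. Hydroxide is a weak-field ligand for a first-row metal, so the complex is high-spin. The d⁶ configuration leaves the e_g set evenly filled (or empty) — no strong Jahn–Teller driving force.
[Mn(acac)₃]: Ligand charges: each acetylacetonate is −1. With an overall charge of 0 the manganese centre must be in the +3 oxidation state. Mn sits in group 7, so the d-electron count is 7 − 3 = 4. Acetylacetonate is a weak-field ligand for a first-row metal, so the complex is high-spin. The t₂g³e_g¹ (high-spin) configuration has an unevenly filled e_g set; the Jahn–Teller theorem predicts a tetragonal distortion (typically axial elongation) to lift the degeneracy.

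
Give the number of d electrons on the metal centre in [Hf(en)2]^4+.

d⁰

Summing ligand charges against the +4 overall charge gives an oxidation state of +4 for hafnium.
Hafnium is a group-4 element; Hf(IV) is therefore d⁰.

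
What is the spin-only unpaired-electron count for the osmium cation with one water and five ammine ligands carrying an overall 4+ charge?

2

Ligand charges: water is neutral; ammonia is neutral. With an overall charge of +4 the osmium centre must be in the +4 oxidation state.
Os sits in group 8, so the d-electron count is 8 − 4 = 4.
The spin state decides the count: a 5d ion has a large Δₒ and is invariably low-spin.
An octahedral low-spin d⁴ ion is t₂g⁴e_g⁰, giving 2 unpaired electrons.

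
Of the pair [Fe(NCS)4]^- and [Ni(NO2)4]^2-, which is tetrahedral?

[Fe(NCS)4]^-

For [Fe(NCS)4]^-: Each isothiocyanate is −1; balancing the −1 overall charge requires Fe(III). Iron is a group-8 element; Fe(III) is therefore d⁵. A high-spin d⁵ ion has zero CFSE in either geometry, so four ligands adopt the sterically favoured tetrahedral geometry. → tetrahedral.
For [Ni(NO2)4]^2-: Each nitro (N-bound nitrite) is −1; balancing the −2 overall charge requires Ni(II). Group 10 minus oxidation state 2 gives a d⁸ configuration. Nitro (N-bound nitrite) is a strong-field ligand (high in the spectrochemical series). A 3d d⁸ ion with strong-field ligands gains enough CFSE to favour square planar over tetrahedral. → square planar.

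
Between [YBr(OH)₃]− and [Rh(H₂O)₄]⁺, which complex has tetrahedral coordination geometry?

For [YBr(OH)₃]−: Summing ligand charges against the −1 overall charge gives an oxidation state of +3 for yttrium. Y sits in group 3, so the d-electron count is 3 − 3 = 0. A d⁰ ion has no crystal-field stabilisation preference between square planar and tetrahedral, so four ligands adopt the sterically favoured tetrahedral geometry. → tetrahedral.
For [Rh(H₂O)₄]⁺: Ligand charges: water is neutral. With an overall charge of +1 the rhodium centre must be in the +1 oxidation state. Rh sits in group 9, so the d-electron count is 9 − 1 = 8. A 4d d⁸ ion has a large crystal-field splitting; square planar leaves the high-energy d_{x²−y²} orbital empty and maximises CFSE. → square planar.

[YBr(OH)₃]−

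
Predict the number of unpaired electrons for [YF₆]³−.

0 unpaired electrons

Summing ligand charges against the −3 overall charge gives an oxidation state of +3 for yttrium.
Yttrium is a group-3 element; Y(III) is therefore d⁰.
In an octahedral field the d⁰ configuration is t₂g⁰e_g⁰, giving 0 unpaired electrons.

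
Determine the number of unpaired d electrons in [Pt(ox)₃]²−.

Ligand charges: each oxalate is −2. With an overall charge of −2 the platinum centre must be in the +4 oxidation state.
Pt sits in group 10, so the d-electron count is 10 − 4 = 6.
Counting donor atoms: 3×oxalate (bidentate) → 6 donors. Coordination number = 6.
The spin state decides the count: a 5d ion has a large Δₒ and is invariably low-spin.
An octahedral low-spin d⁶ ion is t₂g⁶e_g⁰, giving 0 unpaired electrons.

0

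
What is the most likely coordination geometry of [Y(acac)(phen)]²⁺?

Ligand charges: each acetylacetonate is −1; 1,10-phenanthroline is neutral. With an overall charge of +2 the yttrium centre must be in the +3 oxidation state.
Y sits in group 3, so the d-electron count is 3 − 3 = 0.
Counting donor atoms: 1×acetylacetonate (bidentate) → 2 donors; 1×1,10-phenanthroline (bidentate) → 2 donors. Coordination number = 4.
A d⁰ ion has no crystal-field stabilisation preference between square planar and tetrahedral, so four ligands adopt the sterically favoured tetrahedral geometry.

tetrahedral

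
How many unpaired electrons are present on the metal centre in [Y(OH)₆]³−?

Each hydroxide is −1; balancing the −3 overall charge requires Y(III).
Yttrium is a group-3 element; Y(III) is therefore d⁰.
In an octahedral field the d⁰ configuration is t₂g⁰e_g⁰, giving 0 unpaired electrons.

0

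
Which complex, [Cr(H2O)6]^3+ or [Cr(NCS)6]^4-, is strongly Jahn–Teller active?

[Cr(NCS)6]^4-

[Cr(H2O)6]^3+: Ligand charges: water is neutral. With an overall charge of +3 the chromium centre must be in the +3 oxidation state. Chromium is a group-6 element; Cr(III) is therefore d³. The d³ configuration leaves the e_g set evenly filled (or empty) — no strong Jahn–Teller driving force.
[Cr(NCS)6]^4-: Ligand charges: each isothiocyanate is −1. With an overall charge of −4 the chromium centre must be in the +2 oxidation state. Group 6 minus oxidation state 2 gives a d⁴ configuration. Isothiocyanate is a weak-field ligand for a first-row metal, so the complex is high-spin. The t₂g³e_g¹ (high-spin) configuration has an unevenly filled e_g set; the Jahn–Teller theorem predicts a tetragonal distortion (typically axial elongation) to lift the degeneracy.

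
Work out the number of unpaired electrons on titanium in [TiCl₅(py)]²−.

1 unpaired electron

Summing ligand charges against the −2 overall charge gives an oxidation state of +3 for titanium.
Group 4 minus oxidation state 3 gives a d¹ configuration.
In an octahedral field the d¹ configuration is t₂g¹e_g⁰ (only one arrangement possible), giving 1 unpaired electron.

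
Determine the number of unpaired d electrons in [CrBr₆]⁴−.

4

Each bromide is −1; balancing the −4 overall charge requires Cr(II).
Group 6 minus oxidation state 2 gives a d⁴ configuration.
The spin state decides the count: Bromide is a weak-field ligand for a first-row metal, so the complex is high-spin.
An octahedral high-spin d⁴ ion is t₂g³e_g¹, giving 4 unpaired electrons.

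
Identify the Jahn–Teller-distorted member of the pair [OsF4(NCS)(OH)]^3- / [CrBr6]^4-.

[OsF4(NCS)(OH)]^3-: Ligand charges: each fluoride is −1; each isothiocyanate is −1; each hydroxide is −1. With an overall charge of −3 the osmium centre must be in the +3 oxidation state. Osmium is a group-8 element; Os(III) is therefore d⁵. A 5d ion has a large Δₒ and is invariably low-spin. The d⁵ configuration leaves the e_g set evenly filled (or empty) — no strong Jahn–Teller driving force.
[CrBr6]^4-: Each bromide is −1; balancing the −4 overall charge requires Cr(II). Chromium is a group-6 element; Cr(II) is therefore d⁴. Bromide is a weak-field ligand for a first-row metal, so the complex is high-spin. The t₂g³e_g¹ (high-spin) configuration has an unevenly filled e_g set; the Jahn–Teller theorem predicts a tetragonal distortion (typically axial elongation) to lift the degeneracy.

[CrBr6]^4-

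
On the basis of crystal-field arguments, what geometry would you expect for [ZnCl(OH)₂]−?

Ligand charges: each chloride is −1; each hydroxide is −1. With an overall charge of −1 the zinc centre must be in the +2 oxidation state.
Zinc is a group-12 element; Zn(II) is therefore d¹⁰.
With 3 monodentate ligands the coordination number is 3.
Three ligands around a d¹⁰ centre minimise repulsion in a trigonal-planar arrangement.

trigonal planar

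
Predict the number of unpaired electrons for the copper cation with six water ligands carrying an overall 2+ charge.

Water is neutral; balancing the +2 overall charge requires Cu(II).
Cu sits in group 11, so the d-electron count is 11 − 2 = 9.
In an octahedral field the d⁹ configuration is t₂g⁶e_g³ (only one arrangement possible), giving 1 unpaired electron.

1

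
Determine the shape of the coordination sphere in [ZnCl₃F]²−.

tetrahedral

Each chloride is −1; each fluoride is −1; balancing the −2 overall charge requires Zn(II).
Group 12 minus oxidation state 2 gives a d¹⁰ configuration.
Coordination number: 4.
A d¹⁰ ion has no crystal-field stabilisation preference between square planar and tetrahedral, so four ligands adopt the sterically favoured tetrahedral geometry.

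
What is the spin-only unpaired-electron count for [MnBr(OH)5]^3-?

Each bromide is −1; each hydroxide is −1; balancing the −3 overall charge requires Mn(III).
Group 7 minus oxidation state 3 gives a d⁴ configuration.
The spin state decides the count: Bromide and hydroxide are weak-field ligands for a first-row metal, so the complex is high-spin.
An octahedral high-spin d⁴ ion is t₂g³e_g¹, giving 4 unpaired electrons.

4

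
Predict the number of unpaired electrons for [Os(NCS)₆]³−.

1

Each isothiocyanate is −1; balancing the −3 overall charge requires Os(III).
Osmium is a group-8 element; Os(III) is therefore d⁵.
The spin state decides the count: a 5d ion has a large Δₒ and is invariably low-spin.
An octahedral low-spin d⁵ ion is t₂g⁵e_g⁰, giving 1 unpaired electron.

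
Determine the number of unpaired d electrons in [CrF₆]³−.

Ligand charges: each fluoride is −1. With an overall charge of −3 the chromium centre must be in the +3 oxidation state.
Cr sits in group 6, so the d-electron count is 6 − 3 = 3.
In an octahedral field the d³ configuration is t₂g³e_g⁰ (only one arrangement possible), giving 3 unpaired electrons.

3 unpaired electrons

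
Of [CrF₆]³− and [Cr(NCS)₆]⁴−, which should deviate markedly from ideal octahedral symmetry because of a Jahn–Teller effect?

[CrF₆]³−: Summing ligand charges against the −3 overall charge gives an oxidation state of +3 for chromium. Chromium is a group-6 element; Cr(III) is therefore d³. The d³ configuration leaves the e_g set evenly filled (or empty) — no strong Jahn–Teller driving force.
[Cr(NCS)₆]⁴−: Summing ligand charges against the −4 overall charge gives an oxidation state of +2 for chromium. Chromium is a group-6 element; Cr(II) is therefore d⁴. Isothiocyanate is a weak-field ligand for a first-row metal, so the complex is high-spin. The t₂g³e_g¹ (high-spin) configuration has an unevenly filled e_g set; the Jahn–Teller theorem predicts a tetragonal distortion (typically axial elongation) to lift the degeneracy.

[Cr(NCS)₆]⁴−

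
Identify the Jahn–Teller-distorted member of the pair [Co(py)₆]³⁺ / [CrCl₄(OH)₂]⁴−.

[CrCl₄(OH)₂]⁴−

[Co(py)₆]³⁺: Ligand charges: pyridine is neutral. With an overall charge of +3 the cobalt centre must be in the +3 oxidation state. Cobalt is a group-9 element; Co(III) is therefore d⁶. Co(III) has an exceptionally large octahedral splitting and is low-spin with essentially every ligand except fluoride. The d⁶ configuration leaves the e_g set evenly filled (or empty) — no strong Jahn–Teller driving force.
[CrCl₄(OH)₂]⁴−: Each chloride is −1; each hydroxide is −1; balancing the −4 overall charge requires Cr(II). Cr sits in group 6, so the d-electron count is 6 − 2 = 4. Chloride and hydroxide are weak-field ligands for a first-row metal, so the complex is high-spin. The t₂g³e_g¹ (high-spin) configuration has an unevenly filled e_g set; the Jahn–Teller theorem predicts a tetragonal distortion (typically axial elongation) to lift the degeneracy.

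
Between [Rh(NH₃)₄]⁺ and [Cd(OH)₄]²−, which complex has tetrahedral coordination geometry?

For [Rh(NH₃)₄]⁺: Ligand charges: ammonia is neutral. With an overall charge of +1 the rhodium centre must be in the +1 oxidation state. Rhodium is a group-9 element; Rh(I) is therefore d⁸. A 4d d⁸ ion has a large crystal-field splitting; square planar leaves the high-energy d_{x²−y²} orbital empty and maximises CFSE. → square planar.
For [Cd(OH)₄]²−: Each hydroxide is −1; balancing the −2 overall charge requires Cd(II). Cd sits in group 12, so the d-electron count is 12 − 2 = 10. A d¹⁰ ion has no crystal-field stabilisation preference between square planar and tetrahedral, so four ligands adopt the sterically favoured tetrahedral geometry. → tetrahedral.

[Cd(OH)₄]²−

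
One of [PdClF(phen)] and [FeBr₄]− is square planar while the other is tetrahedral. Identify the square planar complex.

For [PdClF(phen)]: Each chloride is −1; each fluoride is −1; 1,10-phenanthroline is neutral; balancing the 0 overall charge requires Pd(II). Group 10 minus oxidation state 2 gives a d⁸ configuration. A 4d d⁸ ion has a large crystal-field splitting; square planar leaves the high-energy d_{x²−y²} orbital empty and maximises CFSE. → square planar.
For [FeBr₄]−: Ligand charges: each bromide is −1. With an overall charge of −1 the iron centre must be in the +3 oxidation state. Group 8 minus oxidation state 3 gives a d⁵ configuration. A high-spin d⁵ ion has zero CFSE in either geometry, so four ligands adopt the sterically favoured tetrahedral geometry. → tetrahedral.

[PdClF(phen)]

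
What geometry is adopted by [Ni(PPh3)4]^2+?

Ligand charges: triphenylphosphine is neutral. With an overall charge of +2 the nickel centre must be in the +2 oxidation state.
Ni sits in group 10, so the d-electron count is 10 − 2 = 8.
Coordination number: 4.
Triphenylphosphine is a strong-field ligand (high in the spectrochemical series).
A 3d d⁸ ion with strong-field ligands gains enough CFSE to favour square planar over tetrahedral.

square planar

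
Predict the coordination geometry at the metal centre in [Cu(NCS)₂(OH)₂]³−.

Each isothiocyanate is −1; each hydroxide is −1; balancing the −3 overall charge requires Cu(I).
Cu sits in group 11, so the d-electron count is 11 − 1 = 10.
With 4 monodentate ligands the coordination number is 4.
A d¹⁰ ion has no crystal-field stabilisation preference between square planar and tetrahedral, so four ligands adopt the sterically favoured tetrahedral geometry.

tetrahedral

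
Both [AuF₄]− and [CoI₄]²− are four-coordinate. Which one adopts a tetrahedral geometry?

[CoI₄]²−

For [AuF₄]−: Ligand charges: each fluoride is −1. With an overall charge of −1 the gold centre must be in the +3 oxidation state. Group 11 minus oxidation state 3 gives a d⁸ configuration. A 5d d⁸ ion has a large crystal-field splitting; square planar leaves the high-energy d_{x²−y²} orbital empty and maximises CFSE. → square planar.
For [CoI₄]²−: Summing ligand charges against the −2 overall charge gives an oxidation state of +2 for cobalt. Cobalt is a group-9 element; Co(II) is therefore d⁷. For a high-spin 3d d⁷ ion with weak-field ligands the small Δₜ gives little square-planar CFSE advantage, so four ligands adopt the sterically favoured tetrahedral geometry. → tetrahedral.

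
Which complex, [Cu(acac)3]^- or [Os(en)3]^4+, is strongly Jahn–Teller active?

[Cu(acac)3]^-: Ligand charges: each acetylacetonate is −1. With an overall charge of −1 the copper centre must be in the +2 oxidation state. Cu sits in group 11, so the d-electron count is 11 − 2 = 9. The t₂g⁶e_g³ configuration has an unevenly filled e_g set; the Jahn–Teller theorem predicts a tetragonal distortion (typically axial elongation) to lift the degeneracy.
[Os(en)3]^4+: Summing ligand charges against the +4 overall charge gives an oxidation state of +4 for osmium. Osmium is a group-8 element; Os(IV) is therefore d⁴. A 5d ion has a large Δₒ and is invariably low-spin. The d⁴ configuration leaves the e_g set evenly filled (or empty) — no strong Jahn–Teller driving force.

[Cu(acac)3]^-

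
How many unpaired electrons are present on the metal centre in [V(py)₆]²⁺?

3

Ligand charges: pyridine is neutral. With an overall charge of +2 the vanadium centre must be in the +2 oxidation state.
Group 5 minus oxidation state 2 gives a d³ configuration.
In an octahedral field the d³ configuration is t₂g³e_g⁰ (only one arrangement possible), giving 3 unpaired electrons.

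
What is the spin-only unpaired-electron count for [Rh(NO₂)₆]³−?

0

Ligand charges: each nitro (N-bound nitrite) is −1. With an overall charge of −3 the rhodium centre must be in the +3 oxidation state.
Rh sits in group 9, so the d-electron count is 9 − 3 = 6.
The spin state decides the count: a 4d ion has a large Δₒ and is invariably low-spin.
An octahedral low-spin d⁶ ion is t₂g⁶e_g⁰, giving 0 unpaired electrons.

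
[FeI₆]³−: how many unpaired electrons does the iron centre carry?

5

Each iodide is −1; balancing the −3 overall charge requires Fe(III).
Fe sits in group 8, so the d-electron count is 8 − 3 = 5.
The spin state decides the count: Iodide is a weak-field ligand for a first-row metal, so the complex is high-spin.
An octahedral high-spin d⁵ ion is t₂g³e_g², giving 5 unpaired electrons.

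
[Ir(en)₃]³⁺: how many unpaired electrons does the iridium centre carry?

0 unpaired electrons

Ligand charges: ethylenediamine is neutral. With an overall charge of +3 the iridium centre must be in the +3 oxidation state.
Group 9 minus oxidation state 3 gives a d⁶ configuration.
Counting donor atoms: 3×ethylenediamine (bidentate) → 6 donors. Coordination number = 6.
The spin state decides the count: a 5d ion has a large Δₒ and is invariably low-spin.
An octahedral low-spin d⁶ ion is t₂g⁶e_g⁰, giving 0 unpaired electrons.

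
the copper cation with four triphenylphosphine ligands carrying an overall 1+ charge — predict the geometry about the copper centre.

tetrahedral

Ligand charges: triphenylphosphine is neutral. With an overall charge of +1 the copper centre must be in the +1 oxidation state.
Group 11 minus oxidation state 1 gives a d¹⁰ configuration.
Coordination number: 4.
A d¹⁰ ion has no crystal-field stabilisation preference between square planar and tetrahedral, so four ligands adopt the sterically favoured tetrahedral geometry.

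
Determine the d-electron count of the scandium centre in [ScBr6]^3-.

d⁰

Each bromide is −1; balancing the −3 overall charge requires Sc(III).
Group 3 minus oxidation state 3 gives a d⁰ configuration.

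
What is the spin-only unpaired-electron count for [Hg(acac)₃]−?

0 unpaired electrons

Ligand charges: each acetylacetonate is −1. With an overall charge of −1 the mercury centre must be in the +2 oxidation state.
Mercury is a group-12 element; Hg(II) is therefore d¹⁰.
Counting donor atoms: 3×acetylacetonate (bidentate) → 6 donors. Coordination number = 6.
In an octahedral field the d¹⁰ configuration is t₂g⁶e_g⁴, giving 0 unpaired electrons.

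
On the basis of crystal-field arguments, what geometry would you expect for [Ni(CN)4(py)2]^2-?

octahedral

Each cyanide is −1; pyridine is neutral; balancing the −2 overall charge requires Ni(II).
Group 10 minus oxidation state 2 gives a d⁸ configuration.
Coordination number: 6.
Six donors around a single metal centre give an octahedral coordination sphere.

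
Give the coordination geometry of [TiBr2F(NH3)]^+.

Each bromide is −1; each fluoride is −1; ammonia is neutral; balancing the +1 overall charge requires Ti(IV).
Titanium is a group-4 element; Ti(IV) is therefore d⁰.
With 4 monodentate ligands the coordination number is 4.
A d⁰ ion has no crystal-field stabilisation preference between square planar and tetrahedral, so four ligands adopt the sterically favoured tetrahedral geometry.

tetrahedral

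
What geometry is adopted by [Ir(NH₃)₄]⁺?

Ammonia is neutral; balancing the +1 overall charge requires Ir(I).
Group 9 minus oxidation state 1 gives a d⁸ configuration.
Coordination number: 4.
A 5d d⁸ ion has a large crystal-field splitting; square planar leaves the high-energy d_{x²−y²} orbital empty and maximises CFSE.

square planar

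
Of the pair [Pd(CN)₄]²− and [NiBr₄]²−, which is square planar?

[Pd(CN)₄]²−

For [Pd(CN)₄]²−: Summing ligand charges against the −2 overall charge gives an oxidation state of +2 for palladium. Group 10 minus oxidation state 2 gives a d⁸ configuration. A 4d d⁸ ion has a large crystal-field splitting; square planar leaves the high-energy d_{x²−y²} orbital empty and maximises CFSE. → square planar.
For [NiBr₄]²−: Summing ligand charges against the −2 overall charge gives an oxidation state of +2 for nickel. Group 10 minus oxidation state 2 gives a d⁸ configuration. Bromide is a weak-field ligand. With weak-field ligands the CFSE gain from square planar is small, so a 3d d⁸ ion takes the sterically preferred tetrahedral geometry. → tetrahedral.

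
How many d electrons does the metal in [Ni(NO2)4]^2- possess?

Summing ligand charges against the −2 overall charge gives an oxidation state of +2 for nickel.
Nickel is a group-10 element; Ni(II) is therefore d⁸.

d⁸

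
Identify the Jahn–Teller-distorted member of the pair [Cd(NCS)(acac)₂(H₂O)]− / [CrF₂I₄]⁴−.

[Cd(NCS)(acac)₂(H₂O)]−: Ligand charges: each isothiocyanate is −1; each acetylacetonate is −1; water is neutral. With an overall charge of −1 the cadmium centre must be in the +2 oxidation state. Cadmium is a group-12 element; Cd(II) is therefore d¹⁰. The d¹⁰ configuration leaves the e_g set evenly filled (or empty) — no strong Jahn–Teller driving force.
[CrF₂I₄]⁴−: Summing ligand charges against the −4 overall charge gives an oxidation state of +2 for chromium. Cr sits in group 6, so the d-electron count is 6 − 2 = 4. Fluoride and iodide are weak-field ligands for a first-row metal, so the complex is high-spin. The t₂g³e_g¹ (high-spin) configuration has an unevenly filled e_g set; the Jahn–Teller theorem predicts a tetragonal distortion (typically axial elongation) to lift the degeneracy.

[CrF₂I₄]⁴−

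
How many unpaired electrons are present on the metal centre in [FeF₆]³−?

5

Summing ligand charges against the −3 overall charge gives an oxidation state of +3 for iron.
Iron is a group-8 element; Fe(III) is therefore d⁵.
The spin state decides the count: Fluoride is a weak-field ligand for a first-row metal, so the complex is high-spin.
An octahedral high-spin d⁵ ion is t₂g³e_g², giving 5 unpaired electrons.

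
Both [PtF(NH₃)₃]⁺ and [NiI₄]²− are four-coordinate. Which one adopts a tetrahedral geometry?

For [PtF(NH₃)₃]⁺: Each fluoride is −1; ammonia is neutral; balancing the +1 overall charge requires Pt(II). Pt sits in group 10, so the d-electron count is 10 − 2 = 8. A 5d d⁸ ion has a large crystal-field splitting; square planar leaves the high-energy d_{x²−y²} orbital empty and maximises CFSE. → square planar.
For [NiI₄]²−: Summing ligand charges against the −2 overall charge gives an oxidation state of +2 for nickel. Nickel is a group-10 element; Ni(II) is therefore d⁸. Iodide is a weak-field ligand. With weak-field ligands the CFSE gain from square planar is small, so a 3d d⁸ ion takes the sterically preferred tetrahedral geometry. → tetrahedral.

[NiI₄]²−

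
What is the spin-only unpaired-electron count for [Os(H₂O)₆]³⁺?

Water is neutral; balancing the +3 overall charge requires Os(III).
Osmium is a group-8 element; Os(III) is therefore d⁵.
The spin state decides the count: a 5d ion has a large Δₒ and is invariably low-spin.
An octahedral low-spin d⁵ ion is t₂g⁵e_g⁰, giving 1 unpaired electron.

1 unpaired electron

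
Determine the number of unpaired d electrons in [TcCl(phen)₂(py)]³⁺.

3 unpaired electrons

Summing ligand charges against the +3 overall charge gives an oxidation state of +4 for technetium.
Technetium is a group-7 element; Tc(IV) is therefore d³.
Counting donor atoms: 1×chloride (monodentate) → 1 donor; 2×1,10-phenanthroline (bidentate) → 4 donors; 1×pyridine (monodentate) → 1 donor. Coordination number = 6.
In an octahedral field the d³ configuration is t₂g³e_g⁰ (only one arrangement possible), giving 3 unpaired electrons.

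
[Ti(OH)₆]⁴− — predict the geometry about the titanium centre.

octahedral

Ligand charges: each hydroxide is −1. With an overall charge of −4 the titanium centre must be in the +2 oxidation state.
Titanium is a group-4 element; Ti(II) is therefore d².
With 6 monodentate ligands the coordination number is 6.
Six donors around a single metal centre give an octahedral coordination sphere.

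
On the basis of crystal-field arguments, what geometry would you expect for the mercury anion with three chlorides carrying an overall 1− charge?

trigonal planar

Summing ligand charges against the −1 overall charge gives an oxidation state of +2 for mercury.
Mercury is a group-12 element; Hg(II) is therefore d¹⁰.
With 3 monodentate ligands the coordination number is 3.
Three ligands around a d¹⁰ centre minimise repulsion in a trigonal-planar arrangement.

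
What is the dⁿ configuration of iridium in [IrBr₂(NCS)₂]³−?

Summing ligand charges against the −3 overall charge gives an oxidation state of +1 for iridium.
Ir sits in group 9, so the d-electron count is 9 − 1 = 8.

d8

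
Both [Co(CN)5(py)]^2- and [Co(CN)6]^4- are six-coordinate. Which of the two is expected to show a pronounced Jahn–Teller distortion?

[Co(CN)5(py)]^2-: Each cyanide is −1; pyridine is neutral; balancing the −2 overall charge requires Co(III). Co sits in group 9, so the d-electron count is 9 − 3 = 6. Co(III) has an exceptionally large octahedral splitting and is low-spin with essentially every ligand except fluoride. The d⁶ configuration leaves the e_g set evenly filled (or empty) — no strong Jahn–Teller driving force.
[Co(CN)6]^4-: Each cyanide is −1; balancing the −4 overall charge requires Co(II). Group 9 minus oxidation state 2 gives a d⁷ configuration. Cyanide is a strong-field ligand (high in the spectrochemical series) for a first-row metal, so the complex is low-spin. The t₂g⁶e_g¹ (low-spin) configuration has an unevenly filled e_g set; the Jahn–Teller theorem predicts a tetragonal distortion (typically axial elongation) to lift the degeneracy.

[Co(CN)6]^4-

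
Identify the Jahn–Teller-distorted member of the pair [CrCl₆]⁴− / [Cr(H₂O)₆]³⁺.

[CrCl₆]⁴−

[CrCl₆]⁴−: Summing ligand charges against the −4 overall charge gives an oxidation state of +2 for chromium. Group 6 minus oxidation state 2 gives a d⁴ configuration. Chloride is a weak-field ligand for a first-row metal, so the complex is high-spin. The t₂g³e_g¹ (high-spin) configuration has an unevenly filled e_g set; the Jahn–Teller theorem predicts a tetragonal distortion (typically axial elongation) to lift the degeneracy.
[Cr(H₂O)₆]³⁺: Water is neutral; balancing the +3 overall charge requires Cr(III). Cr sits in group 6, so the d-electron count is 6 − 3 = 3. The d³ configuration leaves the e_g set evenly filled (or empty) — no strong Jahn–Teller driving force.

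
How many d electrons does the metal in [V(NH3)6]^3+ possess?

Summing ligand charges against the +3 overall charge gives an oxidation state of +3 for vanadium.
Group 5 minus oxidation state 3 gives a d² configuration.

d2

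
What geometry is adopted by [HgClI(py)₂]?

tetrahedral

Summing ligand charges against the 0 overall charge gives an oxidation state of +2 for mercury.
Mercury is a group-12 element; Hg(II) is therefore d¹⁰.
With 4 monodentate ligands the coordination number is 4.
A d¹⁰ ion has no crystal-field stabilisation preference between square planar and tetrahedral, so four ligands adopt the sterically favoured tetrahedral geometry.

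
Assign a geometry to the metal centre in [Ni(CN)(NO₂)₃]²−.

square planar

Summing ligand charges against the −2 overall charge gives an oxidation state of +2 for nickel.
Group 10 minus oxidation state 2 gives a d⁸ configuration.
Coordination number: 4.
Cyanide and nitro (N-bound nitrite) are strong-field ligands (high in the spectrochemical series).
A 3d d⁸ ion with strong-field ligands gains enough CFSE to favour square planar over tetrahedral.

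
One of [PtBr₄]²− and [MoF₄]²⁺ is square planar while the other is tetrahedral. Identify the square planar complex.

[PtBr₄]²−

For [PtBr₄]²−: Summing ligand charges against the −2 overall charge gives an oxidation state of +2 for platinum. Platinum is a group-10 element; Pt(II) is therefore d⁸. A 5d d⁸ ion has a large crystal-field splitting; square planar leaves the high-energy d_{x²−y²} orbital empty and maximises CFSE. → square planar.
For [MoF₄]²⁺: Each fluoride is −1; balancing the +2 overall charge requires Mo(VI). Molybdenum is a group-6 element; Mo(VI) is therefore d⁰. A d⁰ ion has no crystal-field stabilisation preference between square planar and tetrahedral, so four ligands adopt the sterically favoured tetrahedral geometry. → tetrahedral.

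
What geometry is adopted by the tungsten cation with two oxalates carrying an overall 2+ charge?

Each oxalate is −2; balancing the +2 overall charge requires W(VI).
W sits in group 6, so the d-electron count is 6 − 6 = 0.
Counting donor atoms: 2×oxalate (bidentate) → 4 donors. Coordination number = 4.
A d⁰ ion has no crystal-field stabilisation preference between square planar and tetrahedral, so four ligands adopt the sterically favoured tetrahedral geometry.

tetrahedral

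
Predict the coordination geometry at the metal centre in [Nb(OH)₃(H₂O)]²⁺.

tetrahedral

Ligand charges: each hydroxide is −1; water is neutral. With an overall charge of +2 the niobium centre must be in the +5 oxidation state.
Group 5 minus oxidation state 5 gives a d⁰ configuration.
Coordination number: 4.
A d⁰ ion has no crystal-field stabilisation preference between square planar and tetrahedral, so four ligands adopt the sterically favoured tetrahedral geometry.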